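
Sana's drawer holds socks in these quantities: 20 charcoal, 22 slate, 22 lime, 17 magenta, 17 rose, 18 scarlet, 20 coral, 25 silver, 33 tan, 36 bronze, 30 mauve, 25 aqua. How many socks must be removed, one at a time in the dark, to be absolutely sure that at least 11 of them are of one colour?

121

Put each drawn sock into a box by colour. The largest draw with every box below 11 takes min(count, 10) from each colour.
Σ min(cᵢ, 10) = 10 + 10 + 10 + 10 + 10 + 10 + 10 + 10 + 10 + 10 + 10 + 10 = 120.
Draw number 120 + 1 = 121 must push one box to 11.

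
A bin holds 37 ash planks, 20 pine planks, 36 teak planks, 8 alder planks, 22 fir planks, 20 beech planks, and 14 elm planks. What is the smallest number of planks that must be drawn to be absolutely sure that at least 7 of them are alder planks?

156

In the worst case for collecting alder planks, every non-alder plank comes out first.
There are 37 + 20 + 36 + 22 + 20 + 14 = 149 non-alder planks altogether.
After those, each further plank must be alder, so 149 + 7 = 156 draws guarantee 7 alder planks.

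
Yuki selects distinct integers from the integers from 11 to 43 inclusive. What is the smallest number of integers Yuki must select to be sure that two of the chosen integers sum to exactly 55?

Group the elements by complementary pair {x, 55−x}: {12,43}, {13,42}, {14,41}, …, giving 16 two-element pairs and 1 integer whose partner 55−x falls outside [11,43].
Treating each of those 17 groups as a pigeonhole, one can pick one integer per group — 17 integers — with no two summing to 55.
The 18th integer lands in an occupied pair, forcing a sum of 55.

18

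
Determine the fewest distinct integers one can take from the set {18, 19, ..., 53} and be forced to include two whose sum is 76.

Two chosen integers sum to 76 exactly when both halves of some pair {x, 76−x} with 23 ≤ x ≤ 76−x ≤ 53 are chosen — 15 such pairs.
The remaining 6 elements (those with no distinct partner in range) can never complete a 76-sum, so the worst case takes all of them and one from each pair: 6 + 15 = 21.
The 22nd integer has to be the second member of some pair, so 21 + 1 = 22.

22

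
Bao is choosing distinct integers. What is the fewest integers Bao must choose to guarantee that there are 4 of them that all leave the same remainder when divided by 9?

28

The 9 residue classes mod 9 are the pigeonholes.
With 27 integers one could put 3 in each residue class and have no class reach 4.
The 28th integer pushes some class to 4, so 9·3 + 1 = 28.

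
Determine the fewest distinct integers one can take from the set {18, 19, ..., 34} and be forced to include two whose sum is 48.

12

A set avoiding the sum 48 can contain at most one of each pair {x, 48−x}, plus the 5 elements whose complement lies outside the range or equal to its own complement.
The integers 24, …, 34 (11 of them) are such a set: any two sum to at least 24+25 = 49 > 48.
Any 12th integer completes one of the 6 pairs, so 12 choices force a sum of 48.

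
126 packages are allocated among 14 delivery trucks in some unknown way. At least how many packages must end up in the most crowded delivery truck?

The 14 delivery trucks are the holes and the 126 packages are the pigeons.
If every delivery truck held at most 8 packages, the total would be at most 14 × 8 = 112, which is less than 126.
So some delivery truck holds at least ⌈126/14⌉ = 9 packages.

9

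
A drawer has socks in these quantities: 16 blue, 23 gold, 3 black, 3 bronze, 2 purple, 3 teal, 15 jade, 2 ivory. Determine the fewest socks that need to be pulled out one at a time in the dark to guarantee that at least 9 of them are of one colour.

Put each drawn sock into a box by colour. The largest draw with every box below 9 takes min(count, 8) from each colour; colours with fewer than 8 contribute all they have.
Σ min(cᵢ, 8) = 8 + 8 + 3 + 3 + 2 + 3 + 8 + 2 = 37.
Draw number 37 + 1 = 38 must push one box to 9.

38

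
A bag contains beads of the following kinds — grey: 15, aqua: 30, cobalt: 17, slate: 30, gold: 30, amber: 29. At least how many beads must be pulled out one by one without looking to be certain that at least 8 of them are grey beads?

In the worst case for collecting grey beads, every non-grey bead comes out first.
There are 30 + 17 + 30 + 30 + 29 = 136 non-grey beads altogether.
After those, each further bead must be grey, so 136 + 8 = 144 draws guarantee 8 grey beads.

144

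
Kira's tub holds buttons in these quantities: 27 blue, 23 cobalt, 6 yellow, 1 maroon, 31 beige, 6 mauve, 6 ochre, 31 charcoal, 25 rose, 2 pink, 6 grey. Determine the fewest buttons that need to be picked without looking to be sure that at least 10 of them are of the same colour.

An adversary could hand out at most 9 buttons per colour (6 colours run out sooner): 9 + 9 + 6 + 1 + 9 + 6 + 6 + 9 + 9 + 2 + 6 = 72 buttons and still no colour has 10.
One more button lands in a colour already at 9, so 73 draws are enough and 72 are not.

73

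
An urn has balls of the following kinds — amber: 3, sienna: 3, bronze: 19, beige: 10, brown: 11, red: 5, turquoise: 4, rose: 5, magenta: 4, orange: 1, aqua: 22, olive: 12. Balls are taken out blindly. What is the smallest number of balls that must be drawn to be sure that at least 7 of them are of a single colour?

56

Put each drawn ball into a box by colour. The largest draw with every box below 7 takes min(count, 6) from each colour; colours with fewer than 6 contribute all they have.
Σ min(cᵢ, 6) = 3 + 3 + 6 + 6 + 6 + 5 + 4 + 5 + 4 + 1 + 6 + 6 = 55.
Draw number 55 + 1 = 56 must push one box to 7.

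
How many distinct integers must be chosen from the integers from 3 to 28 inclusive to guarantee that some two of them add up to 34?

16

A set avoiding the sum 34 can contain at most one of each pair {x, 34−x}, plus the 4 elements whose complement lies outside the range or equal to its own complement.
The integers 3, …, 17 (15 of them) are such a set: any two sum to at least 3+4 = 7 and at most 16+17 = 33 < 34.
Pigeonhole: any 16th integer completes one of the 11 pairs, so 16 choices force a sum of 34.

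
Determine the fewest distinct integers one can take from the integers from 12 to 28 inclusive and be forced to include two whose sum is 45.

12

A set avoiding the sum 45 can contain at most one of each pair {x, 45−x}, plus the 5 elements whose complement lies outside the range.
The integers 12, …, 22 (11 of them) are such a set: any two sum to at least 12+13 = 25 and at most 21+22 = 43 < 45.
Any 12th integer completes one of the 6 pairs, so 12 choices force a sum of 45.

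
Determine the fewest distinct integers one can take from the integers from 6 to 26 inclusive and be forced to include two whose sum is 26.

Group the elements by complementary pair {x, 26−x}: {6,20}, {7,19}, {8,18}, …, giving 7 two-element pairs, the single value 13 (it cannot pair with itself since the integers are distinct), and 6 integers whose partner 26−x falls outside [6,26].
By pigeonhole, treating each of those 14 groups as a pigeonhole, one can pick one integer per group — 14 integers — with no two summing to 26.
The 15th integer lands in an occupied pair, forcing a sum of 26.

15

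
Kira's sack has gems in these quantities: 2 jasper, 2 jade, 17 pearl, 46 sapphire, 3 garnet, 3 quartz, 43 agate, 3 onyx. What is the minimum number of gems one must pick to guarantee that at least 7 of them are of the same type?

The 8 types are the holes; the gems drawn are the pigeons.
To avoid 7 of any one type, the worst case takes at most 6 of each type, or every gem of a type that has fewer than 6.
That gives 2 + 2 + 6 + 6 + 3 + 3 + 6 + 3 = 31 gems with no type reaching 7.
The next gem forces some type to 7, so 31 + 1 = 32.

32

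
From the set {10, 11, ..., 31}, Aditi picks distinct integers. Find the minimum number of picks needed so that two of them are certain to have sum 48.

16

Group the elements by complementary pair {x, 48−x}: {17,31}, {18,30}, {19,29}, …, giving 7 two-element pairs, the single value 24 (it cannot pair with itself since the integers are distinct), and 7 integers whose partner 48−x falls outside [10,31].
Treating each of those 15 groups as a pigeonhole, one can pick one integer per group — 15 integers — with no two summing to 48.
The 16th integer lands in an occupied pair, forcing a sum of 48.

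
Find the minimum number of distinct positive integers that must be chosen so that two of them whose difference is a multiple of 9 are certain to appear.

Integers whose pairwise differences are multiples of 9 are exactly those sharing a remainder mod 9. The 9 residue classes mod 9 are the pigeonholes.
With 9 integers one could put 1 in each residue class and have no class reach 2.
The 10th integer pushes some class to 2, so 9·1 + 1 = 10.

10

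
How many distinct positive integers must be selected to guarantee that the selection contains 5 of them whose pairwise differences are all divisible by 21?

Integers whose pairwise differences are multiples of 21 are exactly those sharing a remainder mod 21. Pigeonhole: the 21 residue classes mod 21 are the pigeonholes.
With 84 integers one could put 4 in each residue class and have no class reach 5.
The 85th integer pushes some class to 5, so 21·4 + 1 = 85.

85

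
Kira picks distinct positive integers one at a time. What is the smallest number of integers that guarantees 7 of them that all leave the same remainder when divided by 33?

199

The 33 residue classes mod 33 are the pigeonholes.
With 198 integers one could put 6 in each residue class and have no class reach 7.
The 199th integer pushes some class to 7, so 33·6 + 1 = 199.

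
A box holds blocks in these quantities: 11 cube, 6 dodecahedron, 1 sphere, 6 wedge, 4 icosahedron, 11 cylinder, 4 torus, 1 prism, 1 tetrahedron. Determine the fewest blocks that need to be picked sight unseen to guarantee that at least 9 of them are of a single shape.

Pigeonhole: put each drawn block into a box by shape. The largest draw with every box below 9 takes min(count, 8) from each shape; shapes with fewer than 8 contribute all they have.
Σ min(cᵢ, 8) = 8 + 6 + 1 + 6 + 4 + 8 + 4 + 1 + 1 = 39.
Draw number 39 + 1 = 40 must push one box to 9.

40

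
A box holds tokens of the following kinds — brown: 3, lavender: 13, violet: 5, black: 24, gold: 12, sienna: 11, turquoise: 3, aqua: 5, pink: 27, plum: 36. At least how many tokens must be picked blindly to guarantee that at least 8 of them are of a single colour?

59

Pigeonhole: the 10 colours are the holes; the tokens drawn are the pigeons.
To avoid 8 of any one colour, the worst case takes at most 7 of each colour, or every token of a colour that has fewer than 7.
That gives 3 + 7 + 5 + 7 + 7 + 7 + 3 + 5 + 7 + 7 = 58 tokens with no colour reaching 8.
The next token forces some colour to 8, so 58 + 1 = 59.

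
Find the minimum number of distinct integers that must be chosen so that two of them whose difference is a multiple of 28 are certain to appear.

29

Integers whose pairwise differences are multiples of 28 are exactly those sharing a remainder mod 28. By the pigeonhole principle, the 28 residue classes mod 28 are the pigeonholes.
With 28 integers one could put 1 in each residue class and have no class reach 2.
The 29th integer pushes some class to 2, so 28·1 + 1 = 29.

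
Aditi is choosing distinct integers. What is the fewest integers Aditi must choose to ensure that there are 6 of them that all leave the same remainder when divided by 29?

146

Pigeonhole: the 29 residue classes mod 29 are the pigeonholes.
With 145 integers one could put 5 in each residue class and have no class reach 6.
The 146th integer pushes some class to 6, so 29·5 + 1 = 146.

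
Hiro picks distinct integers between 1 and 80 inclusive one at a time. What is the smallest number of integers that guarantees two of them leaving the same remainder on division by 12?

13

The 12 residue classes mod 12 are the pigeonholes.
With 12 integers one could put 1 in each residue class and have no class reach 2.
The 13th integer pushes some class to 2, so 12·1 + 1 = 13.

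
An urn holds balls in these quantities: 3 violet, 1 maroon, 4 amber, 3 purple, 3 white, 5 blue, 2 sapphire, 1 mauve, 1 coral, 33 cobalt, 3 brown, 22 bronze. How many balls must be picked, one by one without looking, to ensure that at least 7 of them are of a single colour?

An adversary could hand out at most 6 balls per colour (10 colours run out sooner): 3 + 1 + 4 + 3 + 3 + 5 + 2 + 1 + 1 + 6 + 3 + 6 = 38 balls and still no colour has 7.
One more ball lands in a colour already at 6, so 39 draws are enough and 38 are not.

39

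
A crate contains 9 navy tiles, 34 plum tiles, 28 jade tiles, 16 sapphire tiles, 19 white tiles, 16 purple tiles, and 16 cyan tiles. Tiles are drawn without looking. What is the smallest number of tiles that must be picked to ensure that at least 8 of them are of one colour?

An adversary could hand out at most 7 tiles per colour: 7 + 7 + 7 + 7 + 7 + 7 + 7 = 49 tiles and still no colour has 8.
By the pigeonhole principle, one more tile lands in a colour already at 7, so 50 draws are enough and 49 are not.

50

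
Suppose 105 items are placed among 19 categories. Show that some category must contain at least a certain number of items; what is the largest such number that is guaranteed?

The 19 categories are the holes and the 105 items are the pigeons.
If every category held at most 5 items, the total would be at most 19 × 5 = 95, which is less than 105.
So some category holds at least ⌈105/19⌉ = 6 items.

6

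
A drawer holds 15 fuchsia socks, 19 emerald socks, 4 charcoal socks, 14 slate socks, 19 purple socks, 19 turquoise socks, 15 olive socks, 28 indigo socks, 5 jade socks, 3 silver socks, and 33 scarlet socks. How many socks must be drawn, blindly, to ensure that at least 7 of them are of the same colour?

61

An adversary could hand out at most 6 socks per colour (charcoal, jade, silver run out sooner): 6 + 6 + 4 + 6 + 6 + 6 + 6 + 6 + 5 + 3 + 6 = 60 socks and still no colour has 7.
By pigeonhole, one more sock lands in a colour already at 6, so 61 draws are enough and 60 are not.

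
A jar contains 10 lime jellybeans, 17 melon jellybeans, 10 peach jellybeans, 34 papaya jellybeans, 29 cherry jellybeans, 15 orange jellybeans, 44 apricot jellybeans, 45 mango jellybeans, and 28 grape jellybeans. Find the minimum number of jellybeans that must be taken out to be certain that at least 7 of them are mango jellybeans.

194

In the worst case for collecting mango jellybeans, every non-mango jellybean comes out first.
There are 10 + 17 + 10 + 34 + 29 + 15 + 44 + 28 = 187 non-mango jellybeans altogether.
After those, each further jellybean must be mango, so 187 + 7 = 194 draws guarantee 7 mango jellybeans.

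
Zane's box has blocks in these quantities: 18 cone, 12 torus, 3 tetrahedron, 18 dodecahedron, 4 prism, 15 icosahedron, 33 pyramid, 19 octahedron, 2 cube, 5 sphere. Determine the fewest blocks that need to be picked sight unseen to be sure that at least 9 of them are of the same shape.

An adversary could hand out at most 8 blocks per shape (4 shapes run out sooner): 8 + 8 + 3 + 8 + 4 + 8 + 8 + 8 + 2 + 5 = 62 blocks and still no shape has 9.
One more block lands in a shape already at 8, so 63 draws are enough and 62 are not.

63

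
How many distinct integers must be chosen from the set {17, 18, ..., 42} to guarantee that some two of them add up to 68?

Group the elements by complementary pair {x, 68−x}: {26,42}, {27,41}, {28,40}, …, giving 8 two-element pairs, the single value 34 (it cannot pair with itself since the integers are distinct), and 9 integers whose partner 68−x falls outside [17,42].
Pigeonhole: treating each of those 18 groups as a pigeonhole, one can pick one integer per group — 18 integers — with no two summing to 68.
The 19th integer lands in an occupied pair, forcing a sum of 68.

19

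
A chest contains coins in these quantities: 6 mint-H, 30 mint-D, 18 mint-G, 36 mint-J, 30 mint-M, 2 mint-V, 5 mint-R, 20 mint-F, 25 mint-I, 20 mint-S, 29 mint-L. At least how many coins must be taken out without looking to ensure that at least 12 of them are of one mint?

Put each drawn coin into a box by mint. The largest draw with every box below 12 takes min(count, 11) from each mint; mints with fewer than 11 contribute all they have.
Σ min(cᵢ, 11) = 6 + 11 + 11 + 11 + 11 + 2 + 5 + 11 + 11 + 11 + 11 = 101.
Draw number 101 + 1 = 102 must push one box to 12.

102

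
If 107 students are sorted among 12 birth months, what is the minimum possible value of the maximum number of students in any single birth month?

By pigeonhole, the 12 birth months are the holes and the 107 students are the pigeons.
If every birth month held at most 8 students, the total would be at most 12 × 8 = 96, which is less than 107.
So some birth month holds at least ⌈107/12⌉ = 9 students.

9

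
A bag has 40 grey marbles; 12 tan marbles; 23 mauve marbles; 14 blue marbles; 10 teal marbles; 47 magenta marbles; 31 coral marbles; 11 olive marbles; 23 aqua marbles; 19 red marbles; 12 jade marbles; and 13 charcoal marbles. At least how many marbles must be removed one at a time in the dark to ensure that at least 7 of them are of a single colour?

73

An adversary could hand out at most 6 marbles per colour: 6 + 6 + 6 + 6 + 6 + 6 + 6 + 6 + 6 + 6 + 6 + 6 = 72 marbles and still no colour has 7.
Pigeonhole: one more marble lands in a colour already at 6, so 73 draws are enough and 72 are not.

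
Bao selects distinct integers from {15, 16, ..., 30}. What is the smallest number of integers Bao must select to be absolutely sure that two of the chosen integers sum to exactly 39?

A set avoiding the sum 39 can contain at most one of each pair {x, 39−x}, plus the 6 elements whose complement lies outside the range.
The integers 20, …, 30 (11 of them) are such a set: any two sum to at least 20+21 = 41 > 39.
Any 12th integer completes one of the 5 pairs, so 12 choices force a sum of 39.

12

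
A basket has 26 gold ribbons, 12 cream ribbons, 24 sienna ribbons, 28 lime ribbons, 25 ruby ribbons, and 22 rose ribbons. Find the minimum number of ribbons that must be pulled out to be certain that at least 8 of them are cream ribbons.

133

In the worst case for collecting cream ribbons, every non-cream ribbon comes out first.
There are 26 + 24 + 28 + 25 + 22 = 125 non-cream ribbons altogether.
After those, each further ribbon must be cream, so 125 + 8 = 133 draws guarantee 8 cream ribbons.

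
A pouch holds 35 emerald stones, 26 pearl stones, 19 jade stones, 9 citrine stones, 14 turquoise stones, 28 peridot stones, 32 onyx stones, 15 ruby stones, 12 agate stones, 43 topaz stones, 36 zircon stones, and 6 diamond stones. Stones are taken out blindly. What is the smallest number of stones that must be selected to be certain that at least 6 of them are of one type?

61

An adversary could hand out at most 5 stones per type: 5 + 5 + 5 + 5 + 5 + 5 + 5 + 5 + 5 + 5 + 5 + 5 = 60 stones and still no type has 6.
One more stone lands in a type already at 5, so 61 draws are enough and 60 are not.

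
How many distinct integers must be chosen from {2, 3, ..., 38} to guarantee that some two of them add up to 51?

25

Group the elements by complementary pair {x, 51−x}: {13,38}, {14,37}, {15,36}, …, giving 13 two-element pairs and 11 integers whose partner 51−x falls outside [2,38].
By the pigeonhole principle, treating each of those 24 groups as a pigeonhole, one can pick one integer per group — 24 integers — with no two summing to 51.
The 25th integer lands in an occupied pair, forcing a sum of 51.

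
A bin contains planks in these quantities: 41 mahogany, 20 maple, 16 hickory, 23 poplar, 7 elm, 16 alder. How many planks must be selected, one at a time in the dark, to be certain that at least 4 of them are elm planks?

In the worst case for collecting elm planks, every non-elm plank comes out first.
There are 41 + 20 + 16 + 23 + 16 = 116 non-elm planks altogether.
After those, each further plank must be elm, so 116 + 4 = 120 draws guarantee 4 elm planks.

120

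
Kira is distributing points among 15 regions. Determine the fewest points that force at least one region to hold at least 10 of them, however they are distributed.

136

With 135 points one could put exactly 9 in each of the 15 regions, and no region would reach 10.
By pigeonhole, one more point must land in a region that already has 9, giving it 10.
So 15 × 9 + 1 = 136 points are required.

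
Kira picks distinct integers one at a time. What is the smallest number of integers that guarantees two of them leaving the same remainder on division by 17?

18

By the pigeonhole principle, the 17 residue classes mod 17 are the pigeonholes.
With 17 integers one could put 1 in each residue class and have no class reach 2.
The 18th integer pushes some class to 2, so 17·1 + 1 = 18.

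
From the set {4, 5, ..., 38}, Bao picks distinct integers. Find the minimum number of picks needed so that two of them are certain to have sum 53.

A set avoiding the sum 53 can contain at most one of each pair {x, 53−x}, plus the 11 elements whose complement lies outside the range.
The integers 4, …, 26 (23 of them) are such a set: any two sum to at least 4+5 = 9 and at most 25+26 = 51 < 53.
Any 24th integer completes one of the 12 pairs, so 24 choices force a sum of 53.

24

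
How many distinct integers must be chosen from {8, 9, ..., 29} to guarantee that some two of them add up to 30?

Two chosen integers sum to 30 exactly when both halves of some pair {x, 30−x} with 8 ≤ x ≤ 30−x ≤ 22 are chosen — 7 such pairs.
The remaining 8 elements (those with no distinct partner in range) can never complete a 30-sum, so the worst case takes all of them and one from each pair: 8 + 7 = 15.
Pigeonhole: the 16th integer has to be the second member of some pair, so 15 + 1 = 16.

16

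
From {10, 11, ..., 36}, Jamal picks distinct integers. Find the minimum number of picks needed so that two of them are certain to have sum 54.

19

A set avoiding the sum 54 can contain at most one of each pair {x, 54−x}, plus the 9 elements whose complement lies outside the range or equal to its own complement.
The integers 10, …, 27 (18 of them) are such a set: any two sum to at least 10+11 = 21 and at most 26+27 = 53 < 54.
Any 19th integer completes one of the 9 pairs, so 19 choices force a sum of 54.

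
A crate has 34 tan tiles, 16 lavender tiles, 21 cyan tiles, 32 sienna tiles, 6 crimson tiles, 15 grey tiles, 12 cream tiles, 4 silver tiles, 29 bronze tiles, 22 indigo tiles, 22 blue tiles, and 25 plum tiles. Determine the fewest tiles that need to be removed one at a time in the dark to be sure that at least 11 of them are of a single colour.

111

The 12 colours are the holes; the tiles drawn are the pigeons.
To avoid 11 of any one colour, the worst case takes at most 10 of each colour, or every tile of a colour that has fewer than 10.
That gives 10 + 10 + 10 + 10 + 6 + 10 + 10 + 4 + 10 + 10 + 10 + 10 = 110 tiles with no colour reaching 11.
The next tile forces some colour to 11, so 110 + 1 = 111.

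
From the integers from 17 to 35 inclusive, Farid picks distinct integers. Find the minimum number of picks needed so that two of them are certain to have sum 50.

Two chosen integers sum to 50 exactly when both halves of some pair {x, 50−x} with 17 ≤ x ≤ 50−x ≤ 33 are chosen — 8 such pairs.
The remaining 3 elements (those with no distinct partner in range) can never complete a 50-sum, so the worst case takes all of them and one from each pair: 3 + 8 = 11.
By pigeonhole, the 12th integer has to be the second member of some pair, so 11 + 1 = 12.

12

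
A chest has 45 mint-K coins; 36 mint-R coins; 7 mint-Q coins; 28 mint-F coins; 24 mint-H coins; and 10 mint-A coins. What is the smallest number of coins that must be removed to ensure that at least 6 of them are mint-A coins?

146

In the worst case for collecting mint-A coins, every non-mint-A coin comes out first.
There are 45 + 36 + 7 + 28 + 24 = 140 non-mint-A coins altogether.
After those, each further coin must be mint-A, so 140 + 6 = 146 draws guarantee 6 mint-A coins.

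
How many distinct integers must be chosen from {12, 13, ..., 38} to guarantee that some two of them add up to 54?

17

A set avoiding the sum 54 can contain at most one of each pair {x, 54−x}, plus the 5 elements whose complement lies outside the range or equal to its own complement.
The integers 12, …, 27 (16 of them) are such a set: any two sum to at least 12+13 = 25 and at most 26+27 = 53 < 54.
Any 17th integer completes one of the 11 pairs, so 17 choices force a sum of 54.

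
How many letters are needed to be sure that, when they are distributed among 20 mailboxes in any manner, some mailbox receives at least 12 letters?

221

With 220 letters one could put exactly 11 in each of the 20 mailboxes, and no mailbox would reach 12.
By pigeonhole, one more letter must land in a mailbox that already has 11, giving it 12.
So 20 × 11 + 1 = 221 letters are required.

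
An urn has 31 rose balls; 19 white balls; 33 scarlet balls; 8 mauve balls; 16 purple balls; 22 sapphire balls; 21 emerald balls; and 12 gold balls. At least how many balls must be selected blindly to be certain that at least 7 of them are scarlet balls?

136

In the worst case for collecting scarlet balls, every non-scarlet ball comes out first.
There are 31 + 19 + 8 + 16 + 22 + 21 + 12 = 129 non-scarlet balls altogether.
After those, each further ball must be scarlet, so 129 + 7 = 136 draws guarantee 7 scarlet balls.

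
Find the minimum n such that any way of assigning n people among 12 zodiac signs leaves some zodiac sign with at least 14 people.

157

With 156 people one could put exactly 13 in each of the 12 zodiac signs, and no zodiac sign would reach 14.
One more person must land in a zodiac sign that already has 13, giving it 14.
So 12 × 13 + 1 = 157 people are required.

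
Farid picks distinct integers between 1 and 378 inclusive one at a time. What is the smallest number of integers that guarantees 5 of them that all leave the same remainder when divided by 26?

The 26 residue classes mod 26 are the pigeonholes.
With 104 integers one could put 4 in each residue class and have no class reach 5.
The 105th integer pushes some class to 5, so 26·4 + 1 = 105.

105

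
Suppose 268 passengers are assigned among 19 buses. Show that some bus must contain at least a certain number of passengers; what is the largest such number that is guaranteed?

The 19 buses are the holes and the 268 passengers are the pigeons.
If every bus held at most 14 passengers, the total would be at most 19 × 14 = 266, which is less than 268.
So some bus holds at least ⌈268/19⌉ = 15 passengers.

15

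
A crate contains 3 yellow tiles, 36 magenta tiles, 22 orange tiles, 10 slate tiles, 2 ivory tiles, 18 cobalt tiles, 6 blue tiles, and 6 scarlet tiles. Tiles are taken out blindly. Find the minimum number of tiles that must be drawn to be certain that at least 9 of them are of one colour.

50

An adversary could hand out at most 8 tiles per colour (4 colours run out sooner): 3 + 8 + 8 + 8 + 2 + 8 + 6 + 6 = 49 tiles and still no colour has 9.
By the pigeonhole principle, one more tile lands in a colour already at 8, so 50 draws are enough and 49 are not.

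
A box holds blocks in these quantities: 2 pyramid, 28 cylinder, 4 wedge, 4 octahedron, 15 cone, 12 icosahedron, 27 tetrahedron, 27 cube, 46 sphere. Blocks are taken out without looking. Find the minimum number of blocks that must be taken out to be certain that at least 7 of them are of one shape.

47

The 9 shapes are the holes; the blocks drawn are the pigeons.
To avoid 7 of any one shape, the worst case takes at most 6 of each shape, or every block of a shape that has fewer than 6.
That gives 2 + 6 + 4 + 4 + 6 + 6 + 6 + 6 + 6 = 46 blocks with no shape reaching 7.
The next block forces some shape to 7, so 46 + 1 = 47.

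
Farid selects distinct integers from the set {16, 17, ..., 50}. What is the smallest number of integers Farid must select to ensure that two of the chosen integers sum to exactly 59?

A set avoiding the sum 59 can contain at most one of each pair {x, 59−x}, plus the 7 elements whose complement lies outside the range.
The integers 30, …, 50 (21 of them) are such a set: any two sum to at least 30+31 = 61 > 59.
Pigeonhole: any 22nd integer completes one of the 14 pairs, so 22 choices force a sum of 59.

22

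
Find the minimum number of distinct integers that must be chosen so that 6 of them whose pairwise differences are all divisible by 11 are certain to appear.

Integers whose pairwise differences are multiples of 11 are exactly those sharing a remainder mod 11. By the pigeonhole principle, the 11 residue classes mod 11 are the pigeonholes.
With 55 integers one could put 5 in each residue class and have no class reach 6.
The 56th integer pushes some class to 6, so 11·5 + 1 = 56.

56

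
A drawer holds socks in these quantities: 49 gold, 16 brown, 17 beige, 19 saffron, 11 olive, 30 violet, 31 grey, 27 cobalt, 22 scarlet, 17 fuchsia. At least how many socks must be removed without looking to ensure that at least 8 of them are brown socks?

In the worst case for collecting brown socks, every non-brown sock comes out first.
There are 49 + 17 + 19 + 11 + 30 + 31 + 27 + 22 + 17 = 223 non-brown socks altogether.
After those, each further sock must be brown, so 223 + 8 = 231 draws guarantee 8 brown socks.

231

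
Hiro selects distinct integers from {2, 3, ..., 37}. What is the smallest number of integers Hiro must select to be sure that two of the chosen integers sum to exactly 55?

27

A set avoiding the sum 55 can contain at most one of each pair {x, 55−x}, plus the 16 elements whose complement lies outside the range.
The integers 2, …, 27 (26 of them) are such a set: any two sum to at least 2+3 = 5 and at most 26+27 = 53 < 55.
Any 27th integer completes one of the 10 pairs, so 27 choices force a sum of 55.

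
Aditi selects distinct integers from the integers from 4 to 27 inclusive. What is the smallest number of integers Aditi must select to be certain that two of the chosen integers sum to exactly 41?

Two chosen integers sum to 41 exactly when both halves of some pair {x, 41−x} with 14 ≤ x ≤ 41−x ≤ 27 are chosen — 7 such pairs.
The remaining 10 elements (those with no distinct partner in range) can never complete a 41-sum, so the worst case takes all of them and one from each pair: 10 + 7 = 17.
Pigeonhole: the 18th integer has to be the second member of some pair, so 17 + 1 = 18.

18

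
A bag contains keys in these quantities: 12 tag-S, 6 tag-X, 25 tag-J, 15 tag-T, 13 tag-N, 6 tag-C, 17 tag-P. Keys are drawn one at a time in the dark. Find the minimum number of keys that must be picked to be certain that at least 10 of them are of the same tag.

58

An adversary could hand out at most 9 keys per tag (tag-X, tag-C run out sooner): 9 + 6 + 9 + 9 + 9 + 6 + 9 = 57 keys and still no tag has 10.
One more key lands in a tag already at 9, so 58 draws are enough and 57 are not.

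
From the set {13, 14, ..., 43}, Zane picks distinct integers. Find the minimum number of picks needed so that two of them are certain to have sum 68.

23

Two chosen integers sum to 68 exactly when both halves of some pair {x, 68−x} with 25 ≤ x ≤ 68−x ≤ 43 are chosen — 9 such pairs.
The remaining 13 elements (those with no distinct partner in range) can never complete a 68-sum, so the worst case takes all of them and one from each pair: 13 + 9 = 22.
The 23rd integer has to be the second member of some pair, so 22 + 1 = 23.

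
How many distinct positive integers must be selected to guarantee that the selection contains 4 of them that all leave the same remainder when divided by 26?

79

The 26 residue classes mod 26 are the pigeonholes.
With 78 integers one could put 3 in each residue class and have no class reach 4.
The 79th integer pushes some class to 4, so 26·3 + 1 = 79.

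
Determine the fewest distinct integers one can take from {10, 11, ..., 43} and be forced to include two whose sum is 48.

A set avoiding the sum 48 can contain at most one of each pair {x, 48−x}, plus the 6 elements whose complement lies outside the range or equal to its own complement.
The integers 24, …, 43 (20 of them) are such a set: any two sum to at least 24+25 = 49 > 48.
By the pigeonhole principle, any 21st integer completes one of the 14 pairs, so 21 choices force a sum of 48.

21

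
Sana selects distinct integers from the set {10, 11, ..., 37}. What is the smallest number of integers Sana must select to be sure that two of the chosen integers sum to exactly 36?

Two chosen integers sum to 36 exactly when both halves of some pair {x, 36−x} with 10 ≤ x ≤ 36−x ≤ 26 are chosen — 8 such pairs.
The remaining 12 elements (those with no distinct partner in range) can never complete a 36-sum, so the worst case takes all of them and one from each pair: 12 + 8 = 20.
By pigeonhole, the 21st integer has to be the second member of some pair, so 20 + 1 = 21.

21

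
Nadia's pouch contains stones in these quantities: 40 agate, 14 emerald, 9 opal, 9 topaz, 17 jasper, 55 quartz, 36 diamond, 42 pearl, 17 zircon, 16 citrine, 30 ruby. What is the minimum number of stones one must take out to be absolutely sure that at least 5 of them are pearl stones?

248

In the worst case for collecting pearl stones, every non-pearl stone comes out first.
There are 40 + 14 + 9 + 9 + 17 + 55 + 36 + 17 + 16 + 30 = 243 non-pearl stones altogether.
After those, each further stone must be pearl, so 243 + 5 = 248 draws guarantee 5 pearl stones.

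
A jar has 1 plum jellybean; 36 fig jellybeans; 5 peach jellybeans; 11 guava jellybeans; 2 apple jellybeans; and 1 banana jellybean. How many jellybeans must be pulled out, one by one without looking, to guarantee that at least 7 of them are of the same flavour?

Pigeonhole: put each drawn jellybean into a box by flavour. The largest draw with every box below 7 takes min(count, 6) from each flavour; flavours with fewer than 6 contribute all they have.
Σ min(cᵢ, 6) = 1 + 6 + 5 + 6 + 2 + 1 = 21.
Draw number 21 + 1 = 22 must push one box to 7.

22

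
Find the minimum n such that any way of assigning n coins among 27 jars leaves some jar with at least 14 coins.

With 351 coins one could put exactly 13 in each of the 27 jars, and no jar would reach 14.
One more coin must land in a jar that already has 13, giving it 14.
So 27 × 13 + 1 = 352 coins are required.

352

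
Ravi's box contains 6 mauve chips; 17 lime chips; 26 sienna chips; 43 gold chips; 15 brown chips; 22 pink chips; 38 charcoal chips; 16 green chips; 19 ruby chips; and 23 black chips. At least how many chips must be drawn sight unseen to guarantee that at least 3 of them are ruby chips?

209

In the worst case for collecting ruby chips, every non-ruby chip comes out first.
There are 6 + 17 + 26 + 43 + 15 + 22 + 38 + 16 + 23 = 206 non-ruby chips altogether.
After those, each further chip must be ruby, so 206 + 3 = 209 draws guarantee 3 ruby chips.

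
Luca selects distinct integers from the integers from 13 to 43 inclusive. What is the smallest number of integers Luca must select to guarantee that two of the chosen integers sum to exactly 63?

Group the elements by complementary pair {x, 63−x}: {20,43}, {21,42}, {22,41}, …, giving 12 two-element pairs and 7 integers whose partner 63−x falls outside [13,43].
Treating each of those 19 groups as a pigeonhole, one can pick one integer per group — 19 integers — with no two summing to 63.
The 20th integer lands in an occupied pair, forcing a sum of 63.

20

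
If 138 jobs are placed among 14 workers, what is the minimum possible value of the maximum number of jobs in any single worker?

10

By the pigeonhole principle, the 14 workers are the holes and the 138 jobs are the pigeons.
If every worker held at most 9 jobs, the total would be at most 14 × 9 = 126, which is less than 138.
So some worker holds at least ⌈138/14⌉ = 10 jobs.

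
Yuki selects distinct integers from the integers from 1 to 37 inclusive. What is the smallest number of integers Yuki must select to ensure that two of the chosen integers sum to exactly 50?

26

A set avoiding the sum 50 can contain at most one of each pair {x, 50−x}, plus the 13 elements whose complement lies outside the range or equal to its own complement.
The integers 1, …, 25 (25 of them) are such a set: any two sum to at least 1+2 = 3 and at most 24+25 = 49 < 50.
By the pigeonhole principle, any 26th integer completes one of the 12 pairs, so 26 choices force a sum of 50.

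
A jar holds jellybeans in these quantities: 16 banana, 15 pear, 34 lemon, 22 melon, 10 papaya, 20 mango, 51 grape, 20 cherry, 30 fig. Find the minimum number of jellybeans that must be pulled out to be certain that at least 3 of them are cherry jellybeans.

In the worst case for collecting cherry jellybeans, every non-cherry jellybean comes out first.
There are 16 + 15 + 34 + 22 + 10 + 20 + 51 + 30 = 198 non-cherry jellybeans altogether.
After those, each further jellybean must be cherry, so 198 + 3 = 201 draws guarantee 3 cherry jellybeans.

201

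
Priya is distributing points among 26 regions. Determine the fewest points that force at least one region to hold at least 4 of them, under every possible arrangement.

With 78 points one could put exactly 3 in each of the 26 regions, and no region would reach 4.
Pigeonhole: one more point must land in a region that already has 3, giving it 4.
So 26 × 3 + 1 = 79 points are required.

79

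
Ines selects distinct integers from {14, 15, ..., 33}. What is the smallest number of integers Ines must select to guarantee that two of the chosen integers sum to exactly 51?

A set avoiding the sum 51 can contain at most one of each pair {x, 51−x}, plus the 4 elements whose complement lies outside the range.
The integers 14, …, 25 (12 of them) are such a set: any two sum to at least 14+15 = 29 and at most 24+25 = 49 < 51.
By pigeonhole, any 13th integer completes one of the 8 pairs, so 13 choices force a sum of 51.

13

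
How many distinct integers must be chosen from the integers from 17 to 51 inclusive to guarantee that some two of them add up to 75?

Two chosen integers sum to 75 exactly when both halves of some pair {x, 75−x} with 24 ≤ x ≤ 75−x ≤ 51 are chosen — 14 such pairs.
The remaining 7 elements (those with no distinct partner in range) can never complete a 75-sum, so the worst case takes all of them and one from each pair: 7 + 14 = 21.
By the pigeonhole principle, the 22nd integer has to be the second member of some pair, so 21 + 1 = 22.

22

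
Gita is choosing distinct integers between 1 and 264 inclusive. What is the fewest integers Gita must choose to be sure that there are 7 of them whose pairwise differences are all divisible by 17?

103

Integers whose pairwise differences are multiples of 17 are exactly those sharing a remainder mod 17. The 17 residue classes mod 17 are the pigeonholes.
With 102 integers one could put 6 in each residue class and have no class reach 7.
The 103rd integer pushes some class to 7, so 17·6 + 1 = 103.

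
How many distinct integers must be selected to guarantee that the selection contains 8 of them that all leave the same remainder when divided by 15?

106

By pigeonhole, the 15 residue classes mod 15 are the pigeonholes.
With 105 integers one could put 7 in each residue class and have no class reach 8.
The 106th integer pushes some class to 8, so 15·7 + 1 = 106.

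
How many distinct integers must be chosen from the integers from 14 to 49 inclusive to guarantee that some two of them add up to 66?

A set avoiding the sum 66 can contain at most one of each pair {x, 66−x}, plus the 4 elements whose complement lies outside the range or equal to its own complement.
The integers 14, …, 33 (20 of them) are such a set: any two sum to at least 14+15 = 29 and at most 32+33 = 65 < 66.
By pigeonhole, any 21st integer completes one of the 16 pairs, so 21 choices force a sum of 66.

21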